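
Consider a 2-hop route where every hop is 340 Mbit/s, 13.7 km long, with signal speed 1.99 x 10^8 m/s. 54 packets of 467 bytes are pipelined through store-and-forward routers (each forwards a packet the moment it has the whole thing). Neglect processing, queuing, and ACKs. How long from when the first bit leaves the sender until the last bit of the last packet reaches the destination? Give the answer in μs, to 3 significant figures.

Per-hop transmission t_tx = L/R = 3736/340000000 = 10.9882 μs.
Per-hop propagation t_prop = 13700/199000000 = 68.8442 μs.
Pipeline fill: first packet needs 2·t_tx to clear all hops; remaining 53 packets each add one t_tx.
Total = (2+54-1)·t_tx + 2·t_prop = 55·10.9882 + 2·68.8442 = 742 μs.

742 μs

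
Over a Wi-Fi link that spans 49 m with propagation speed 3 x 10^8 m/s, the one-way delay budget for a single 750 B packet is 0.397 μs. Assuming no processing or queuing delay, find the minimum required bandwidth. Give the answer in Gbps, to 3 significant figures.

25.7 Gbps

L = 6000 bits.
Propagation delay = 49 / 300000000 = 0.163333 μs.
Transmission budget = 0.397 − 0.163333 = 0.233667 μs.
R ≥ L / t_tx = 6000 bits / 2.33667e-07 s = 25.7 Gbps.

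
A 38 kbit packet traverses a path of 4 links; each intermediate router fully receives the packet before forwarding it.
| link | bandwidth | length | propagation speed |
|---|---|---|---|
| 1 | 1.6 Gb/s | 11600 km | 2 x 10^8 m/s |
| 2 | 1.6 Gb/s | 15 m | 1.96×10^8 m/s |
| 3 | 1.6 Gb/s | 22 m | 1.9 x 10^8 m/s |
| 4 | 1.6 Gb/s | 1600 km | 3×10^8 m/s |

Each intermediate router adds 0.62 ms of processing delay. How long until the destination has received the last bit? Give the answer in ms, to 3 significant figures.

L = 38000 bits.
Transmission delay per hop = L/R = 38000/1600000000 = 0.02375 ms; 4 hops → 0.095 ms.
Propagation delays (d/s per hop): 58, 7.65306e-05, 0.000115789, 5.33333 ms; sum = 63.3335 ms.
Processing at 3 router(s): 3 × 0.62 ms = 1.86 ms.
End-to-end = 65.3 ms.

65.3 ms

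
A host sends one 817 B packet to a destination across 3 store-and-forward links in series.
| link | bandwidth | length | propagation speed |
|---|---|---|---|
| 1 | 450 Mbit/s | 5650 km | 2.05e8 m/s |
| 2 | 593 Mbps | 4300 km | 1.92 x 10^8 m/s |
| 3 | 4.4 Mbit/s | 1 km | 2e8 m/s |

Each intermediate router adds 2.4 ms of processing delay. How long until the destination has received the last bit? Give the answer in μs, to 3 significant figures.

L = 817 × 8 = 6536 bits.
Transmission delays (L/R per hop): 14.5244, 11.0219, 1485.45 μs; sum = 1511 μs.
Propagation delays (d/s per hop): 27561, 22395.8, 5 μs; sum = 49961.8 μs.
Processing at 2 router(s): 2 × 2.4 ms = 4800 μs.
End-to-end = 56300 μs.

56300 μs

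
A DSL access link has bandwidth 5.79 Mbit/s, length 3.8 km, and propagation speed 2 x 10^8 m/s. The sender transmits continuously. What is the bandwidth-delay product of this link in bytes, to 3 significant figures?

Propagation delay = 3800 / 200000000 = 1.9e-05 s.
BDP = R × t_prop = 5790000 × 1.9e-05 = 110.01 bits.
In bytes: 110.01/8 = 13.8 bytes.

13.8 bytes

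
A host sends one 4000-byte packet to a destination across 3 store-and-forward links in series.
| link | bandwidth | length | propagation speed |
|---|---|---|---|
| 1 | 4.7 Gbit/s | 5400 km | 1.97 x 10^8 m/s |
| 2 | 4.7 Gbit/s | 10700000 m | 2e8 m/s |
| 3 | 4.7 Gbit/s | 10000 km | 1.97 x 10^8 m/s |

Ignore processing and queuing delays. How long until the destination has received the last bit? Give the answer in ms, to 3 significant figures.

L = 4000 × 8 = 32000 bits.
Transmission delay per hop = L/R = 32000/4700000000 = 0.00680851 ms; 3 hops → 0.0204255 ms.
Propagation delays (d/s per hop): 27.4112, 53.5, 50.7614 ms; sum = 131.673 ms.
End-to-end = 132 ms.

132 ms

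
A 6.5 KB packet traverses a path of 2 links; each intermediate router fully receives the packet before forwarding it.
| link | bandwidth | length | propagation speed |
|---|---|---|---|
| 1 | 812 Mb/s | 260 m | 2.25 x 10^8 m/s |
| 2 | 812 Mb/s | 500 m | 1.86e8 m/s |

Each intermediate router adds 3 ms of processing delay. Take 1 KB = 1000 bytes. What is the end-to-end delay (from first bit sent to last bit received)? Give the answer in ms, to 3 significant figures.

L = 52000 bits.
Transmission delay per hop = L/R = 52000/812000000 = 0.0640394 ms; 2 hops → 0.128079 ms.
Propagation delays (d/s per hop): 0.00115556, 0.00268817 ms; sum = 0.00384373 ms.
Processing at 1 router(s): 1 × 3 ms = 3 ms.
End-to-end = 3.13 ms.

3.13 ms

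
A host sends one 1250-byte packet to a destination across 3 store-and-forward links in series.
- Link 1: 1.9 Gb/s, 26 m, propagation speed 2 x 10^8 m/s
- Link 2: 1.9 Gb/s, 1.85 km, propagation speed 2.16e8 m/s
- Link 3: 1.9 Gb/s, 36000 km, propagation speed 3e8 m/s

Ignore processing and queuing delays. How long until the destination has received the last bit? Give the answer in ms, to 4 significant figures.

120.0 ms

L = 1250 × 8 = 10000 bits.
Transmission delay per hop = L/R = 10000/1900000000 = 0.00526316 ms; 3 hops → 0.0157895 ms.
Propagation delays (d/s per hop): 0.00013, 0.00856481, 120 ms; sum = 120.009 ms.
End-to-end = 120.0 ms.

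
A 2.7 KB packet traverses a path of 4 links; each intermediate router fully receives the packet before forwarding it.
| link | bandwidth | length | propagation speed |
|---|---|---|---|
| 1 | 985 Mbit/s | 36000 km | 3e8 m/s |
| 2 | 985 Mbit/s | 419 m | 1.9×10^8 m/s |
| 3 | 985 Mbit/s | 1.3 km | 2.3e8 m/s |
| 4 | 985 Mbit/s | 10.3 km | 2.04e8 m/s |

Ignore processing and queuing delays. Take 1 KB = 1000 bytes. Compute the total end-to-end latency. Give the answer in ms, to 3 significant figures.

120 ms

L = 21600 bits.
Transmission delay per hop = L/R = 21600/985000000 = 0.0219289 ms; 4 hops → 0.0877157 ms.
Propagation delays (d/s per hop): 120, 0.00220526, 0.00565217, 0.0504902 ms; sum = 120.058 ms.
End-to-end = 120 ms.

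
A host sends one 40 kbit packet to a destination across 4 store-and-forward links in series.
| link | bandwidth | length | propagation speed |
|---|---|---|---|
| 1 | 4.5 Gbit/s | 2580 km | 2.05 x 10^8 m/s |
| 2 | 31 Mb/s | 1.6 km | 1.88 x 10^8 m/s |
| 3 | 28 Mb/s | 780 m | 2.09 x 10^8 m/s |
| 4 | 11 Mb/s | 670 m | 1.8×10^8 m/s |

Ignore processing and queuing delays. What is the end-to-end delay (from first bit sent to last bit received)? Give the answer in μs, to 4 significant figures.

L = 40000 bits.
Transmission delays (L/R per hop): 8.88889, 1290.32, 1428.57, 3636.36 μs; sum = 6364.15 μs.
Propagation delays (d/s per hop): 12585.4, 8.51064, 3.73206, 3.72222 μs; sum = 12601.3 μs.
End-to-end = 18970 μs.

18970 μs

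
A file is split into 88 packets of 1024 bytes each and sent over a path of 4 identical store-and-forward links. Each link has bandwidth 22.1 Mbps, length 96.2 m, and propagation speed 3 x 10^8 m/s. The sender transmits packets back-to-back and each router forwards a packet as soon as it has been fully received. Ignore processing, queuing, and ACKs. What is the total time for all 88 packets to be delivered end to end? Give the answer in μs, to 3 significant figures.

Per-hop transmission t_tx = L/R = 8192/22100000 = 370.679 μs.
Per-hop propagation t_prop = 96.2/300000000 = 0.320667 μs.
Pipeline fill: first packet needs 4·t_tx to clear all hops; remaining 87 packets each add one t_tx.
Total = (4+88-1)·t_tx + 4·t_prop = 91·370.679 + 4·0.320667 = 33700 μs.

33700 μs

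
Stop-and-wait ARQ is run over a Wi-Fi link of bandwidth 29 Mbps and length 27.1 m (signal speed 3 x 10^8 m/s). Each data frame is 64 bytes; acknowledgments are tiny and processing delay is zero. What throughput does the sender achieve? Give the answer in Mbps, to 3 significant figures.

t_tx = L/R = 512/29000000 = 1.76552e-05 s.
t_prop = 27.1/300000000 = 9.03333e-08 s; RTT = 1.80667e-07 s.
Cycle = t_tx + RTT = 1.78358e-05 s.
Throughput = L / cycle = 512 / 1.78358e-05 = 28.7 Mbps.

28.7 Mbps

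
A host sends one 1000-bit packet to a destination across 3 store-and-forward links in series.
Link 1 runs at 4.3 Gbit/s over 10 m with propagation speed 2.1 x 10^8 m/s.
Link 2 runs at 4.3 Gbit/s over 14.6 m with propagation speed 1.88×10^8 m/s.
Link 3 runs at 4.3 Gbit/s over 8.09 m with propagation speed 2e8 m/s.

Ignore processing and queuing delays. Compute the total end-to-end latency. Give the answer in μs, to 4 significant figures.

0.8634 μs

Transmission delay per hop = L/R = 1000/4300000000 = 0.232558 μs; 3 hops → 0.697674 μs.
Propagation delays (d/s per hop): 0.047619, 0.0776596, 0.04045 μs; sum = 0.165729 μs.
End-to-end = 0.8634 μs.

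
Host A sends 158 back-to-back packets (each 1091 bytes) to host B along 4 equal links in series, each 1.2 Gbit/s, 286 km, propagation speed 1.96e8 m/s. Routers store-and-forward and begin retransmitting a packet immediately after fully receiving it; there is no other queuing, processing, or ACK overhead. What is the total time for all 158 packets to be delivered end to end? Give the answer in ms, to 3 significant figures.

Per-hop transmission t_tx = L/R = 8728/1200000000 = 0.00727333 ms.
Per-hop propagation t_prop = 286000/196000000 = 1.45918 ms.
Pipeline fill: first packet needs 4·t_tx to clear all hops; remaining 157 packets each add one t_tx.
Total = (4+158-1)·t_tx + 4·t_prop = 161·0.00727333 + 4·1.45918 = 7.01 ms.

7.01 ms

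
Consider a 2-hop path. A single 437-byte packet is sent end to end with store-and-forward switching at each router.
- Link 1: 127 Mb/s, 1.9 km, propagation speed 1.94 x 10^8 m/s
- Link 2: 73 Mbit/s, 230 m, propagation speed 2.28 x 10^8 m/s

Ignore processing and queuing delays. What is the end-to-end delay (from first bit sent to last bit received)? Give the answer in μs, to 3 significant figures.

86.2 μs

L = 437 × 8 = 3496 bits.
Transmission delays (L/R per hop): 27.5276, 47.8904 μs; sum = 75.418 μs.
Propagation delays (d/s per hop): 9.79381, 1.00877 μs; sum = 10.8026 μs.
End-to-end = 86.2 μs.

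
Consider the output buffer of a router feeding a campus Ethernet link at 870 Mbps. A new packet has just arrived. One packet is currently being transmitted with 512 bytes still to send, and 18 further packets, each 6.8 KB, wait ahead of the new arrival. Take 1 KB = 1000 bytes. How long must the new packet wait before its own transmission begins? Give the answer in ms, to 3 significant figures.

1.13 ms

Each queued packet: L/R = 54400/870000000 = 0.0625287 ms.
18 queued → 1.12552 ms.
Plus remaining 4096 bits of current packet: 0.00470805 ms.
Queuing delay = 1.13 ms.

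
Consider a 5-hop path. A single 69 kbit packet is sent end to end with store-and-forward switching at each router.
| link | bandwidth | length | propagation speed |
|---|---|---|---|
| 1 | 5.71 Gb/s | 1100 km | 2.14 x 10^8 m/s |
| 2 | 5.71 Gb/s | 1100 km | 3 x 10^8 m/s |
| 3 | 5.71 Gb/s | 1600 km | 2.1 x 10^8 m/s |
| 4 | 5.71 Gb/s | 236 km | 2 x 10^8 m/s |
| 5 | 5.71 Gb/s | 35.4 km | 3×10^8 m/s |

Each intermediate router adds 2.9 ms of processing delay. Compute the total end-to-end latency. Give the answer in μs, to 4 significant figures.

L = 69000 bits.
Transmission delay per hop = L/R = 69000/5710000000 = 12.0841 μs; 5 hops → 60.4203 μs.
Propagation delays (d/s per hop): 5140.19, 3666.67, 7619.05, 1180, 118 μs; sum = 17723.9 μs.
Processing at 4 router(s): 4 × 2.9 ms = 11600 μs.
End-to-end = 29380 μs.

29380 μs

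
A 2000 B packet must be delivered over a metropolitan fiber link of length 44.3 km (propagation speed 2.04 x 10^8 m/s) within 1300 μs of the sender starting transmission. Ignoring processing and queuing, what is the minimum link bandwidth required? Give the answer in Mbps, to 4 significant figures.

L = 16000 bits.
Propagation delay = 44300 / 204000000 = 217.157 μs.
Transmission budget = 1300 − 217.157 = 1082.84 μs.
R ≥ L / t_tx = 16000 bits / 0.00108284 s = 14.78 Mbps.

14.78 Mbps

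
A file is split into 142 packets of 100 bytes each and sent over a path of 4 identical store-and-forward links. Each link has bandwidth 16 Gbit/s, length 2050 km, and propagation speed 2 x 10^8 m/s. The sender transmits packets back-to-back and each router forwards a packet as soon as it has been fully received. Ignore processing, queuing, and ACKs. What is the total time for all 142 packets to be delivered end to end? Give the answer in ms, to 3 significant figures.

Per-hop transmission t_tx = L/R = 800/16000000000 = 5e-05 ms.
Per-hop propagation t_prop = 2050000/200000000 = 10.25 ms.
Pipeline fill: first packet needs 4·t_tx to clear all hops; remaining 141 packets each add one t_tx.
Total = (4+142-1)·t_tx + 4·t_prop = 145·5e-05 + 4·10.25 = 41.0 ms.

41.0 ms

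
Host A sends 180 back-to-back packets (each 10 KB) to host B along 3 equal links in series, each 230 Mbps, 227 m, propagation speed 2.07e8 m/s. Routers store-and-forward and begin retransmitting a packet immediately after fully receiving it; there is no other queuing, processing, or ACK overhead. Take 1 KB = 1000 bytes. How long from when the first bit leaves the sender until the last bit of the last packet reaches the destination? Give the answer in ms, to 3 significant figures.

63.3 ms

Per-hop transmission t_tx = L/R = 80000/230000000 = 0.347826 ms.
Per-hop propagation t_prop = 227/2.07e+08 = 0.00109662 ms.
Pipeline fill: first packet needs 3·t_tx to clear all hops; remaining 179 packets each add one t_tx.
Total = (3+180-1)·t_tx + 3·t_prop = 182·0.347826 + 3·0.00109662 = 63.3 ms.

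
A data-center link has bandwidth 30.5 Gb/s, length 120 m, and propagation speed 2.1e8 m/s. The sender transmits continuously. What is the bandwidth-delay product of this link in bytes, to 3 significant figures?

Propagation delay = 120 / 210000000 = 5.71429e-07 s.
BDP = R × t_prop = 30500000000 × 5.71429e-07 = 17428.6 bits.
In bytes: 17428.6/8 = 2180 bytes.

2180 bytes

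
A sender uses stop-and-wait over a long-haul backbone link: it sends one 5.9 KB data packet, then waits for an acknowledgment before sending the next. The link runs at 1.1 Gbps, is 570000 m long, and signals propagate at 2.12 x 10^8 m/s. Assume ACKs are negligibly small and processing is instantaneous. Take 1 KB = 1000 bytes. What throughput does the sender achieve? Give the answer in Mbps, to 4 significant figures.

t_tx = L/R = 47200/1100000000 = 4.29091e-05 s.
t_prop = 570000/212000000 = 0.00268868 s; RTT = 0.00537736 s.
Cycle = t_tx + RTT = 0.00542027 s.
Throughput = L / cycle = 47200 / 0.00542027 = 8.708 Mbps.

8.708 Mbps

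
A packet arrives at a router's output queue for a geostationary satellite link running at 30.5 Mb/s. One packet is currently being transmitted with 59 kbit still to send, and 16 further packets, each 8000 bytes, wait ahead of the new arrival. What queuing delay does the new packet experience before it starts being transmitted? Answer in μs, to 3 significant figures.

35500 μs

Each queued packet: L/R = 64000/30500000 = 2098.36 μs.
16 queued → 33573.8 μs.
Plus remaining 59000 bits of current packet: 1934.43 μs.
Queuing delay = 35500 μs.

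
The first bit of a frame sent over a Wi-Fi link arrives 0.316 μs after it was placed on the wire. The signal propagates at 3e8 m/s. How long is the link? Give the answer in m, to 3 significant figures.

d = s × t_prop = 300000000 × 3.16e-07 = 94.8 m.

94.8 m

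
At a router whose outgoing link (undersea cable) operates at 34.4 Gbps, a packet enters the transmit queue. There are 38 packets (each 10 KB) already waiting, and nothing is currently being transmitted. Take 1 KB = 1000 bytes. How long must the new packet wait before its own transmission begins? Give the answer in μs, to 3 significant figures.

Each queued packet: L/R = 80000/34400000000 = 2.32558 μs.
38 queued → 88.3721 μs.
Queuing delay = 88.4 μs.

88.4 μs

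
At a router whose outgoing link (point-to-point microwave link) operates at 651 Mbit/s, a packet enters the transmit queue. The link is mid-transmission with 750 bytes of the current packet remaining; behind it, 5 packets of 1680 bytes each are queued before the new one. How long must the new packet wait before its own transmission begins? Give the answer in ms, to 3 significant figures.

0.112 ms

Each queued packet: L/R = 13440/651000000 = 0.0206452 ms.
5 queued → 0.103226 ms.
Plus remaining 6000 bits of current packet: 0.00921659 ms.
Queuing delay = 0.112 ms.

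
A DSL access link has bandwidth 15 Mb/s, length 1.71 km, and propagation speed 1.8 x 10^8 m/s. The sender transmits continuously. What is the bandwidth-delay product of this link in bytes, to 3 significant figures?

17.8 bytes

Propagation delay = 1710 / 180000000 = 9.5e-06 s.
BDP = R × t_prop = 15000000 × 9.5e-06 = 142.5 bits.
In bytes: 142.5/8 = 17.8 bytes.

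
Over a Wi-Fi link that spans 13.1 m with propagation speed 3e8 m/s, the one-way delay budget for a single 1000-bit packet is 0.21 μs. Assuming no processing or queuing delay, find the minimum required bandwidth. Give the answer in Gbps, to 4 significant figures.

6.012 Gbps

Propagation delay = 13.1 / 300000000 = 0.0436667 μs.
Transmission budget = 0.21 − 0.0436667 = 0.166333 μs.
R ≥ L / t_tx = 1000 bits / 1.66333e-07 s = 6.012 Gbps.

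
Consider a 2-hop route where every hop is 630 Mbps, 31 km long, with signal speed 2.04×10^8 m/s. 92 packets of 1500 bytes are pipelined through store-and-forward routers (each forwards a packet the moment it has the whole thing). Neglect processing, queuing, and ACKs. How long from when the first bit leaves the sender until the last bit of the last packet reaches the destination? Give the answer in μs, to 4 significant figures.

2075 μs

Per-hop transmission t_tx = L/R = 12000/630000000 = 19.0476 μs.
Per-hop propagation t_prop = 31000/204000000 = 151.961 μs.
Pipeline fill: first packet needs 2·t_tx to clear all hops; remaining 91 packets each add one t_tx.
Total = (2+92-1)·t_tx + 2·t_prop = 93·19.0476 + 2·151.961 = 2075 μs.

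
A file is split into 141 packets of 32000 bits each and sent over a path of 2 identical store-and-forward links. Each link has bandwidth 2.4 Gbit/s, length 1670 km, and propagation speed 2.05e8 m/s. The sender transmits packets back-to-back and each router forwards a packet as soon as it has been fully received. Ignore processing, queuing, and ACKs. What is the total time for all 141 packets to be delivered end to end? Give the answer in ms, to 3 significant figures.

18.2 ms

Per-hop transmission t_tx = L/R = 32000/2400000000 = 0.0133333 ms.
Per-hop propagation t_prop = 1670000/2.05e+08 = 8.14634 ms.
Pipeline fill: first packet needs 2·t_tx to clear all hops; remaining 140 packets each add one t_tx.
Total = (2+141-1)·t_tx + 2·t_prop = 142·0.0133333 + 2·8.14634 = 18.2 ms.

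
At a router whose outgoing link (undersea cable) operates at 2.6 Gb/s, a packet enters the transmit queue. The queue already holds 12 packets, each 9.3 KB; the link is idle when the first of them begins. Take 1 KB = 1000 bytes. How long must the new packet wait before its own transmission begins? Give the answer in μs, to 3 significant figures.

Each queued packet: L/R = 74400/2600000000 = 28.6154 μs.
12 queued → 343.385 μs.
Queuing delay = 343 μs.

343 μs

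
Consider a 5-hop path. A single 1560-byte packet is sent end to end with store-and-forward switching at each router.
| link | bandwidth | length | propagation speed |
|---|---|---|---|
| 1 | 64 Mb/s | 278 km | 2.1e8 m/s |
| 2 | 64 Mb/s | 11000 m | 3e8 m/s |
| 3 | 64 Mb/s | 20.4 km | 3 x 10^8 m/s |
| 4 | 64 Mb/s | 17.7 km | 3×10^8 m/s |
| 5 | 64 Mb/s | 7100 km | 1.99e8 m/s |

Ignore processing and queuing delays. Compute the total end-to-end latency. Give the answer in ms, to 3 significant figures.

L = 1560 × 8 = 12480 bits.
Transmission delay per hop = L/R = 12480/64000000 = 0.195 ms; 5 hops → 0.975 ms.
Propagation delays (d/s per hop): 1.32381, 0.0366667, 0.068, 0.059, 35.6784 ms; sum = 37.1659 ms.
End-to-end = 38.1 ms.

38.1 ms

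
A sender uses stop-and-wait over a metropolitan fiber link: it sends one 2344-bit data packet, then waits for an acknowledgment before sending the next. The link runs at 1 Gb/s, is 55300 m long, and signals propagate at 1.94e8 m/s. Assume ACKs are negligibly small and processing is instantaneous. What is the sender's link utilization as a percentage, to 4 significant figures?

t_tx = L/R = 2344/1000000000 = 2.344e-06 s.
t_prop = 55300/194000000 = 0.000285052 s; RTT = 0.000570103 s.
Cycle = t_tx + RTT = 0.000572447 s.
Utilization = t_tx / cycle = 2.344e-06/0.000572447 = 0.4095 %.

0.4095 %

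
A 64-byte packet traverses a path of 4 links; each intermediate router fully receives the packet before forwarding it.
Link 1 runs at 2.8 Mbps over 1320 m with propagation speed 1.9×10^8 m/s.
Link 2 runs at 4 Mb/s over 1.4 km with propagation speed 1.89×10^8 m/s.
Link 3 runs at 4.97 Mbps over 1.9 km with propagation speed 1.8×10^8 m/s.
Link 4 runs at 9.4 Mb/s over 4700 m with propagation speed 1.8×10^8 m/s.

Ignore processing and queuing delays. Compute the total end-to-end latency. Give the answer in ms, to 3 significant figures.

0.519 ms

L = 64 × 8 = 512 bits.
Transmission delays (L/R per hop): 0.182857, 0.128, 0.103018, 0.0544681 ms; sum = 0.468343 ms.
Propagation delays (d/s per hop): 0.00694737, 0.00740741, 0.0105556, 0.0261111 ms; sum = 0.0510214 ms.
End-to-end = 0.519 ms.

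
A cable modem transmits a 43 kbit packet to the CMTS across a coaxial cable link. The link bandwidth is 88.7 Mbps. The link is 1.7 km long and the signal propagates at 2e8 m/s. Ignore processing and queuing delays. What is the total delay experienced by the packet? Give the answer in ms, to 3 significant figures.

L = 43000 bits.
Transmission delay = L/R = 43000 / 88700000 = 0.48478 ms.
Propagation delay = d/s = 1700 m / 200000000 m/s = 0.0085 ms.
Total = 0.493 ms.

0.493 ms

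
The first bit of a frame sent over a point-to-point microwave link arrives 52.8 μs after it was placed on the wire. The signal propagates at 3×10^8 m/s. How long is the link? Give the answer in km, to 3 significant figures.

d = s × t_prop = 300000000 × 5.28e-05 = 15.8 km.

15.8 km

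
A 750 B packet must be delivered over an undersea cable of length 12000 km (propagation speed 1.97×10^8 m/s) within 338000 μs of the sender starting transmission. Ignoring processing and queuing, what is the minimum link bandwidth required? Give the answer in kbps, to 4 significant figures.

21.65 kbps

L = 6000 bits.
Propagation delay = 12000000 / 197000000 = 60913.7 μs.
Transmission budget = 338000 − 60913.7 = 277086 μs.
R ≥ L / t_tx = 6000 bits / 0.277086 s = 21.65 kbps.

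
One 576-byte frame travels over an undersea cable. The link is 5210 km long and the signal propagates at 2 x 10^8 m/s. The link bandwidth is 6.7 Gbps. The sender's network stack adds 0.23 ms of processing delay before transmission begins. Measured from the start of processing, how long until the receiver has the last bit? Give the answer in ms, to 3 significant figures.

L = 576 × 8 = 4608 bits.
Transmission delay = L/R = 4608 / 6700000000 = 0.000687761 ms.
Propagation delay = d/s = 5210000 m / 200000000 m/s = 26.05 ms.
Plus processing delay 0.23 ms = 0.23 ms.
Total = 26.3 ms.

26.3 ms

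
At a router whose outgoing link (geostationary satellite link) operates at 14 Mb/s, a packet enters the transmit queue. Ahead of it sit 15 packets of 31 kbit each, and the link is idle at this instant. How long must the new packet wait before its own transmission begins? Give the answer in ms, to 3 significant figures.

33.2 ms

Each queued packet: L/R = 31000/14000000 = 2.21429 ms.
15 queued → 33.2143 ms.
Queuing delay = 33.2 ms.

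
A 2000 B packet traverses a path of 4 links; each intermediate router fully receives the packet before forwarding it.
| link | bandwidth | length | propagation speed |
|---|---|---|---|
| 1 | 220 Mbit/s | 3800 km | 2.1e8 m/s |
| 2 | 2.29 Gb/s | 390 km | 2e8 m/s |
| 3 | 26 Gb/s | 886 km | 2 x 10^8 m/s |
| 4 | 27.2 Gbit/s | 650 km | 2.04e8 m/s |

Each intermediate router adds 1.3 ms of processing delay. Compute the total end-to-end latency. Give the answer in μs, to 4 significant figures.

L = 2000 × 8 = 16000 bits.
Transmission delays (L/R per hop): 72.7273, 6.9869, 0.615385, 0.588235 μs; sum = 80.9178 μs.
Propagation delays (d/s per hop): 18095.2, 1950, 4430, 3186.27 μs; sum = 27661.5 μs.
Processing at 3 router(s): 3 × 1.3 ms = 3900 μs.
End-to-end = 31640 μs.

31640 μs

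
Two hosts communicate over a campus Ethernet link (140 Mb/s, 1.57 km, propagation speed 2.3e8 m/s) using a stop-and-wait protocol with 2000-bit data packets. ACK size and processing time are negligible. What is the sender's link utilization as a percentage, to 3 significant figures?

51.1 %

t_tx = L/R = 2000/140000000 = 1.42857e-05 s.
t_prop = 1570/2.3e+08 = 6.82609e-06 s; RTT = 1.36522e-05 s.
Cycle = t_tx + RTT = 2.79379e-05 s.
Utilization = t_tx / cycle = 1.42857e-05/2.79379e-05 = 51.1 %.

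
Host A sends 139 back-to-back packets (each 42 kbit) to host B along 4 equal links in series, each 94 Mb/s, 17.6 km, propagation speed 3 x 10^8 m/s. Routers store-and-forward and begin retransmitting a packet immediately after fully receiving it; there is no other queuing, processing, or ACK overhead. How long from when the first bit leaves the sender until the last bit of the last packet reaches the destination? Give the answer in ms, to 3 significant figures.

63.7 ms

Per-hop transmission t_tx = L/R = 42000/94000000 = 0.446809 ms.
Per-hop propagation t_prop = 17600/300000000 = 0.0586667 ms.
Pipeline fill: first packet needs 4·t_tx to clear all hops; remaining 138 packets each add one t_tx.
Total = (4+139-1)·t_tx + 4·t_prop = 142·0.446809 + 4·0.0586667 = 63.7 ms.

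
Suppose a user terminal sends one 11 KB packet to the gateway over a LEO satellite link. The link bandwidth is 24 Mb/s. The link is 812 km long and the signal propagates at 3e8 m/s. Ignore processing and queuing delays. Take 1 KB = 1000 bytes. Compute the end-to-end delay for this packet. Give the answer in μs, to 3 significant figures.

L = 88000 bits.
Transmission delay = L/R = 88000 / 24000000 = 3666.67 μs.
Propagation delay = d/s = 812000 m / 300000000 m/s = 2706.67 μs.
Total = 6370 μs.

6370 μs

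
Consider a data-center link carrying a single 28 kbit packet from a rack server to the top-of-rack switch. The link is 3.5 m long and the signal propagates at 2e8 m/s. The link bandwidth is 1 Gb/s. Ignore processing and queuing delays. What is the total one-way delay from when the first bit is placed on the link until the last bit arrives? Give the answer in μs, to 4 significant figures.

28.02 μs

L = 28000 bits.
Transmission delay = L/R = 28000 / 1000000000 = 28 μs.
Propagation delay = d/s = 3.5 m / 200000000 m/s = 0.0175 μs.
Total = 28.02 μs.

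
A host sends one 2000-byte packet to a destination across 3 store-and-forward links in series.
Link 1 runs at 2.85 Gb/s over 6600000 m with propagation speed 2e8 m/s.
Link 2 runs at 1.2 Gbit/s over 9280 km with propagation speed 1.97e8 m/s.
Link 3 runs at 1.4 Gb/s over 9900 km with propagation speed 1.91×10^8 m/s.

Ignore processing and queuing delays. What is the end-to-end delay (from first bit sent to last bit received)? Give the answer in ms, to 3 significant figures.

L = 2000 × 8 = 16000 bits.
Transmission delays (L/R per hop): 0.00561404, 0.0133333, 0.0114286 ms; sum = 0.0303759 ms.
Propagation delays (d/s per hop): 33, 47.1066, 51.8325 ms; sum = 131.939 ms.
End-to-end = 132 ms.

132 ms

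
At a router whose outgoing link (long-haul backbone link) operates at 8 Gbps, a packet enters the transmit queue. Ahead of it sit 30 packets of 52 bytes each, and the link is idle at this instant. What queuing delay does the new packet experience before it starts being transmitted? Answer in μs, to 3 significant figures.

Each queued packet: L/R = 416/8000000000 = 0.052 μs.
30 queued → 1.56 μs.
Queuing delay = 1.56 μs.

1.56 μs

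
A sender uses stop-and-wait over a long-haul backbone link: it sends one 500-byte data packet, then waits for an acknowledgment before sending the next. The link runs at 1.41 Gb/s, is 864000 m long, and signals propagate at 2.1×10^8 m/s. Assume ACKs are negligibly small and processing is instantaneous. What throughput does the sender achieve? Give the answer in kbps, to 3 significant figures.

486 kbps

t_tx = L/R = 4000/1410000000 = 2.83688e-06 s.
t_prop = 864000/210000000 = 0.00411429 s; RTT = 0.00822857 s.
Cycle = t_tx + RTT = 0.00823141 s.
Throughput = L / cycle = 4000 / 0.00823141 = 486 kbps.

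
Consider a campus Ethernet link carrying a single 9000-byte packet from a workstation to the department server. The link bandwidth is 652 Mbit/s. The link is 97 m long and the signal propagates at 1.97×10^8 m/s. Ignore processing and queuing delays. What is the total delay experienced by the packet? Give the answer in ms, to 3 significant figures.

L = 9000 × 8 = 72000 bits.
Transmission delay = L/R = 72000 / 652000000 = 0.110429 ms.
Propagation delay = d/s = 97 m / 197000000 m/s = 0.000492386 ms.
Total = 0.111 ms.

0.111 ms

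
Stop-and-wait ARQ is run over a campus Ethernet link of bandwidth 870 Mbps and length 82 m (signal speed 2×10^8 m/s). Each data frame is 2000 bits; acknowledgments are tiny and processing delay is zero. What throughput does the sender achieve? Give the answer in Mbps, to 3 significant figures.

t_tx = L/R = 2000/870000000 = 2.29885e-06 s.
t_prop = 82/200000000 = 4.1e-07 s; RTT = 8.2e-07 s.
Cycle = t_tx + RTT = 3.11885e-06 s.
Throughput = L / cycle = 2000 / 3.11885e-06 = 641 Mbps.

641 Mbps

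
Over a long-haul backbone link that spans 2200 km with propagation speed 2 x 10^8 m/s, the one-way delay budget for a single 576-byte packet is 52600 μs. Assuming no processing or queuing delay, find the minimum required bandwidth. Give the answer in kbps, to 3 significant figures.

111 kbps

L = 4608 bits.
Propagation delay = 2200000 / 200000000 = 11000 μs.
Transmission budget = 52600 − 11000 = 41600 μs.
R ≥ L / t_tx = 4608 bits / 0.0416 s = 111 kbps.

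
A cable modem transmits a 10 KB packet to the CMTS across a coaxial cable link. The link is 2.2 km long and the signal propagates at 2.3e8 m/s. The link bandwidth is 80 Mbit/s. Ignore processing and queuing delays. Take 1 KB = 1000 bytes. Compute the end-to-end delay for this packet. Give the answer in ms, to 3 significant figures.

1.01 ms

L = 80000 bits.
Transmission delay = L/R = 80000 / 80000000 = 1 ms.
Propagation delay = d/s = 2200 m / 2.3e+08 m/s = 0.00956522 ms.
Total = 1.01 ms.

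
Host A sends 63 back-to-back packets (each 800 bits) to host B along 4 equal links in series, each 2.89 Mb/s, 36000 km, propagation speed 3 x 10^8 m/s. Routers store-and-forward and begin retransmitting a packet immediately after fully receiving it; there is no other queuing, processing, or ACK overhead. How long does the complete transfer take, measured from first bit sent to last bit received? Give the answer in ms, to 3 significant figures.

498 ms

Per-hop transmission t_tx = L/R = 800/2890000 = 0.276817 ms.
Per-hop propagation t_prop = 36000000/300000000 = 120 ms.
Pipeline fill: first packet needs 4·t_tx to clear all hops; remaining 62 packets each add one t_tx.
Total = (4+63-1)·t_tx + 4·t_prop = 66·0.276817 + 4·120 = 498 ms.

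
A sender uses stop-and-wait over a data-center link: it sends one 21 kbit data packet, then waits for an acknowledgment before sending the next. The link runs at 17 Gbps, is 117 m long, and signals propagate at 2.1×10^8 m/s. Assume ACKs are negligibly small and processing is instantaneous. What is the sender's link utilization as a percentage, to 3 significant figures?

52.6 %

t_tx = L/R = 21000/17000000000 = 1.23529e-06 s.
t_prop = 117/210000000 = 5.57143e-07 s; RTT = 1.11429e-06 s.
Cycle = t_tx + RTT = 2.34958e-06 s.
Utilization = t_tx / cycle = 1.23529e-06/2.34958e-06 = 52.6 %.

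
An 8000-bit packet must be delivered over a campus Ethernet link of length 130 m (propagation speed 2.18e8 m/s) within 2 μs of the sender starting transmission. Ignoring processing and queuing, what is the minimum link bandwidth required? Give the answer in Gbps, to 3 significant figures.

5.70 Gbps

Propagation delay = 130 / 2.18e+08 = 0.59633 μs.
Transmission budget = 2 − 0.59633 = 1.40367 μs.
R ≥ L / t_tx = 8000 bits / 1.40367e-06 s = 5.70 Gbps.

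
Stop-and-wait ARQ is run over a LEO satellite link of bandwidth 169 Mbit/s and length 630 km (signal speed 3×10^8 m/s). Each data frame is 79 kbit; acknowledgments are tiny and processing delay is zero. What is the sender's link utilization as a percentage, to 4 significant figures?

t_tx = L/R = 79000/169000000 = 0.000467456 s.
t_prop = 630000/300000000 = 0.0021 s; RTT = 0.0042 s.
Cycle = t_tx + RTT = 0.00466746 s.
Utilization = t_tx / cycle = 0.000467456/0.00466746 = 10.02 %.

10.02 %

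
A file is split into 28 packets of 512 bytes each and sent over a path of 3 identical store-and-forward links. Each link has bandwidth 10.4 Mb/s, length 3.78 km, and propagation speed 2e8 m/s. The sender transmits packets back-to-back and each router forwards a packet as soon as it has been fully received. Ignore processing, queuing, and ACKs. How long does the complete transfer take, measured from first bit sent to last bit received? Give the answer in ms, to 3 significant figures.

11.9 ms

Per-hop transmission t_tx = L/R = 4096/10400000 = 0.393846 ms.
Per-hop propagation t_prop = 3780/200000000 = 0.0189 ms.
Pipeline fill: first packet needs 3·t_tx to clear all hops; remaining 27 packets each add one t_tx.
Total = (3+28-1)·t_tx + 3·t_prop = 30·0.393846 + 3·0.0189 = 11.9 ms.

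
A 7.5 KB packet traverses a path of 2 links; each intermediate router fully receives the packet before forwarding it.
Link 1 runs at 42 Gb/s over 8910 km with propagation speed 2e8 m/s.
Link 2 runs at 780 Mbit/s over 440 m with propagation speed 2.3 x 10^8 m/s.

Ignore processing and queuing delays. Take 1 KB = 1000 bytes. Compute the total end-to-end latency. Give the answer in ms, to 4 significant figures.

L = 60000 bits.
Transmission delays (L/R per hop): 0.00142857, 0.0769231 ms; sum = 0.0783516 ms.
Propagation delays (d/s per hop): 44.55, 0.00191304 ms; sum = 44.5519 ms.
End-to-end = 44.63 ms.

44.63 ms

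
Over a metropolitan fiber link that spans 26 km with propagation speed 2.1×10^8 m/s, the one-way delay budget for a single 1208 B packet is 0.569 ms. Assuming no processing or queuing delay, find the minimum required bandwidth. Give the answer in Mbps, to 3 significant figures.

21.7 Mbps

L = 9664 bits.
Propagation delay = 26000 / 210000000 = 0.12381 ms.
Transmission budget = 0.569 − 0.12381 = 0.44519 ms.
R ≥ L / t_tx = 9664 bits / 0.00044519 s = 21.7 Mbps.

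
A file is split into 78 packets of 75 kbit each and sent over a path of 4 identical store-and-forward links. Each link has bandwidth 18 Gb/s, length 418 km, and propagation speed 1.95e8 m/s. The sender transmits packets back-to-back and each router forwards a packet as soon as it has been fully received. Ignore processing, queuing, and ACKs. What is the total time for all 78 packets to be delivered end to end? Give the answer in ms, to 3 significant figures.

8.91 ms

Per-hop transmission t_tx = L/R = 75000/18000000000 = 0.00416667 ms.
Per-hop propagation t_prop = 418000/195000000 = 2.14359 ms.
Pipeline fill: first packet needs 4·t_tx to clear all hops; remaining 77 packets each add one t_tx.
Total = (4+78-1)·t_tx + 4·t_prop = 81·0.00416667 + 4·2.14359 = 8.91 ms.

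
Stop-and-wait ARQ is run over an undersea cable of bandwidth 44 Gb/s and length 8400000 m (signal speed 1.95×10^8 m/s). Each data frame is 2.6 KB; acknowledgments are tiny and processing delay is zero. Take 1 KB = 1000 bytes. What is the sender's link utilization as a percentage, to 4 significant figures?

t_tx = L/R = 20800/44000000000 = 4.72727e-07 s.
t_prop = 8400000/195000000 = 0.0430769 s; RTT = 0.0861538 s.
Cycle = t_tx + RTT = 0.0861543 s.
Utilization = t_tx / cycle = 4.72727e-07/0.0861543 = 0.0005487 %.

0.0005487 %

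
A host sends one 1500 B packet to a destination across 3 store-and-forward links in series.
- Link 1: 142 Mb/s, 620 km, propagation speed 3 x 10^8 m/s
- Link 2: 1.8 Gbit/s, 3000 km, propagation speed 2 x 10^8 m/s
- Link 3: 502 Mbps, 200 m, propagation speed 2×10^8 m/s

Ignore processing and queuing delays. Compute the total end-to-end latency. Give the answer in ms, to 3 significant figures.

L = 1500 × 8 = 12000 bits.
Transmission delays (L/R per hop): 0.084507, 0.00666667, 0.0239044 ms; sum = 0.115078 ms.
Propagation delays (d/s per hop): 2.06667, 15, 0.001 ms; sum = 17.0677 ms.
End-to-end = 17.2 ms.

17.2 ms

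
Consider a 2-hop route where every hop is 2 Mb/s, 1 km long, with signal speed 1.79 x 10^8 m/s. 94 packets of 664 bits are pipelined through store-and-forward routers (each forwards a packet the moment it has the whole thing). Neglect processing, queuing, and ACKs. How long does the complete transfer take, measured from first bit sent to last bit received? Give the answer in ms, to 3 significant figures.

Per-hop transmission t_tx = L/R = 664/2000000 = 0.332 ms.
Per-hop propagation t_prop = 1000/179000000 = 0.00558659 ms.
Pipeline fill: first packet needs 2·t_tx to clear all hops; remaining 93 packets each add one t_tx.
Total = (2+94-1)·t_tx + 2·t_prop = 95·0.332 + 2·0.00558659 = 31.6 ms.

31.6 ms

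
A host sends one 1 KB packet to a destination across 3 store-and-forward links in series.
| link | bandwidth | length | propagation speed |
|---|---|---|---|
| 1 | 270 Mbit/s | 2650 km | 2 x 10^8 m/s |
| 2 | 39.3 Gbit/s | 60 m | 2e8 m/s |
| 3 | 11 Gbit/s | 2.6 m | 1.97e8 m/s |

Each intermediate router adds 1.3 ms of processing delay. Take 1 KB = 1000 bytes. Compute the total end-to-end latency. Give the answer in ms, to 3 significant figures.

15.9 ms

L = 8000 bits.
Transmission delays (L/R per hop): 0.0296296, 0.000203562, 0.000727273 ms; sum = 0.0305605 ms.
Propagation delays (d/s per hop): 13.25, 0.0003, 1.3198e-05 ms; sum = 13.2503 ms.
Processing at 2 router(s): 2 × 1.3 ms = 2.6 ms.
End-to-end = 15.9 ms.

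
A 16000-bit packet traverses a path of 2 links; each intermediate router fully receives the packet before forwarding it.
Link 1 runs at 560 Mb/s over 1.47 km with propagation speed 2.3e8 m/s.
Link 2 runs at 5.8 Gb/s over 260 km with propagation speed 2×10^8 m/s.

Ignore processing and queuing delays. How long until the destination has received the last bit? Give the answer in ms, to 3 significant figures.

Transmission delays (L/R per hop): 0.0285714, 0.00275862 ms; sum = 0.03133 ms.
Propagation delays (d/s per hop): 0.0063913, 1.3 ms; sum = 1.30639 ms.
End-to-end = 1.34 ms.

1.34 ms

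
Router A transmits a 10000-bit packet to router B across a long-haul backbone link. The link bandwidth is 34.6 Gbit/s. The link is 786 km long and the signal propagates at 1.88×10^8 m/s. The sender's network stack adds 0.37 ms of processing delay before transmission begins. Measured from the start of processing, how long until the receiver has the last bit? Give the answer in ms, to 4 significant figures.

Transmission delay = L/R = 10000 / 34600000000 = 0.000289017 ms.
Propagation delay = d/s = 786000 m / 188000000 m/s = 4.18085 ms.
Plus processing delay 0.37 ms = 0.37 ms.
Total = 4.551 ms.

4.551 ms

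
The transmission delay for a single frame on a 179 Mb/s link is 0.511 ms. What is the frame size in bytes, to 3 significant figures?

L = R × t_tx = 179000000 b/s × 0.000511 s = 91469 bits.
In bytes: 91469 / 8 = 11400 bytes.

11400 bytes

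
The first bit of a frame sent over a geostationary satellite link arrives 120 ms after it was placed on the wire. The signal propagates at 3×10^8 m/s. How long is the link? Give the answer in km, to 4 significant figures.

d = s × t_prop = 300000000 × 0.12 = 36000 km.

36000 km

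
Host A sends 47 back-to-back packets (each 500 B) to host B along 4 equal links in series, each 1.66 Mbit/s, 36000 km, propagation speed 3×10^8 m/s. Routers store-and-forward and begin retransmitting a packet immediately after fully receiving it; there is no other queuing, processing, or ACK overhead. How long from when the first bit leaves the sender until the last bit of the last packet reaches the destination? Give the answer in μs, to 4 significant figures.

600500 μs

Per-hop transmission t_tx = L/R = 4000/1660000 = 2409.64 μs.
Per-hop propagation t_prop = 36000000/300000000 = 120000 μs.
Pipeline fill: first packet needs 4·t_tx to clear all hops; remaining 46 packets each add one t_tx.
Total = (4+47-1)·t_tx + 4·t_prop = 50·2409.64 + 4·120000 = 600500 μs.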